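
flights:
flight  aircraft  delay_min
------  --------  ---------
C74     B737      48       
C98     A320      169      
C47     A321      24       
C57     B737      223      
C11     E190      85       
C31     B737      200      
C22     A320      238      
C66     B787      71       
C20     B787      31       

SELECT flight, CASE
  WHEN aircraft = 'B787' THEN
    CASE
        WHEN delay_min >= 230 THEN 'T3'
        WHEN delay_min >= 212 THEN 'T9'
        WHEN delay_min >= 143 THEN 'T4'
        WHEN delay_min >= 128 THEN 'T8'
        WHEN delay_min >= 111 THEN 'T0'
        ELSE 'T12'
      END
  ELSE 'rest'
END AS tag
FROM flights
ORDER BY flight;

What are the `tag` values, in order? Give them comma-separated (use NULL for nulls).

flight=C11: aircraft='E190' → outer ELSE → rest
flight=C20: aircraft='B787' → inner[ELSE] → T12
flight=C22: aircraft='A320' → outer ELSE → rest
flight=C31: aircraft='B737' → outer ELSE → rest
flight=C47: aircraft='A321' → outer ELSE → rest
flight=C57: aircraft='B737' → outer ELSE → rest
flight=C66: aircraft='B787' → inner[ELSE] → T12
flight=C74: aircraft='B737' → outer ELSE → rest
flight=C98: aircraft='A320' → outer ELSE → rest

rest, T12, rest, rest, rest, rest, T12, rest, rest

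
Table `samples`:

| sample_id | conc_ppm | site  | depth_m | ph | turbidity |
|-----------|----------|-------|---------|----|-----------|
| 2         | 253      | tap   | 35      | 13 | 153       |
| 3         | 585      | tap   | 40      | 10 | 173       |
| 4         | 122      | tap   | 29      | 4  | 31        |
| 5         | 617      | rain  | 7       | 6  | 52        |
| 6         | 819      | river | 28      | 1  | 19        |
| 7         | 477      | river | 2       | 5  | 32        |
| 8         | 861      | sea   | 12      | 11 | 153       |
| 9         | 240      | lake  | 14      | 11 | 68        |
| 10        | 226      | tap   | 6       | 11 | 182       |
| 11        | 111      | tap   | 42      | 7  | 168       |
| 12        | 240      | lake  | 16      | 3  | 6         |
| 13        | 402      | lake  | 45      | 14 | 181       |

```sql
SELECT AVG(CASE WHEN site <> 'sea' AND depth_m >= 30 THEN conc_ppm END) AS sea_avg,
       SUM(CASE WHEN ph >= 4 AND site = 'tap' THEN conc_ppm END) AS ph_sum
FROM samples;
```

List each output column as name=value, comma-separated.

sea_avg=337.75, ph_sum=1297

[sea_avg: site <> 'sea' AND depth_m >= 30]
sample_id=2: ✓ → 253
sample_id=3: ✓ → 585
sample_id=4: ✗
sample_id=5: ✗
sample_id=6: ✗
sample_id=7: ✗
sample_id=8: ✗
sample_id=9: ✗
sample_id=10: ✗
sample_id=11: ✓ → 111
sample_id=12: ✗
sample_id=13: ✓ → 402
sea_avg = (253 + 585 + 111 + 402) / 4 = 337.75
—
[ph_sum: ph >= 4 AND site = 'tap']
sample_id=2: ✓ → 253
sample_id=3: ✓ → 585
sample_id=4: ✓ → 122
sample_id=5: ✗
sample_id=6: ✗
sample_id=7: ✗
sample_id=8: ✗
sample_id=9: ✗
sample_id=10: ✓ → 226
sample_id=11: ✓ → 111
sample_id=12: ✗
sample_id=13: ✗
ph_sum = 253 + 585 + 122 + 226 + 111 = 1297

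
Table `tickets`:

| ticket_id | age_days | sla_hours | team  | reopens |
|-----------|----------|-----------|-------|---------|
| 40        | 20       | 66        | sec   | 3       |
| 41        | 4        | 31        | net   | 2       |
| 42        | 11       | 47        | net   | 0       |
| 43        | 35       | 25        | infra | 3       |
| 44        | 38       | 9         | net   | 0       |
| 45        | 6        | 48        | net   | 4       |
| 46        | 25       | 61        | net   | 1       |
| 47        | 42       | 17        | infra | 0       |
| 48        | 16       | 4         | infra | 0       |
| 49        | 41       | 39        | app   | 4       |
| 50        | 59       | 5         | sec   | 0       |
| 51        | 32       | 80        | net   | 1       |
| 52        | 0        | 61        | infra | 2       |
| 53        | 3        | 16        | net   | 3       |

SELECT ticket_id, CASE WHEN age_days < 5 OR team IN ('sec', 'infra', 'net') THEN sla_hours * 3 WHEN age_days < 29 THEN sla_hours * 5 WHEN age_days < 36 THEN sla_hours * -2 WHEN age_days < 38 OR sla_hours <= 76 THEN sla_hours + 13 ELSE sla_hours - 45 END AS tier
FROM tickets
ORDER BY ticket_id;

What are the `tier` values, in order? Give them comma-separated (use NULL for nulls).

198, 93, 141, 75, 27, 144, 183, 51, 12, 52, 15, 240, 183, 48

ticket_id=40: age_days < 5 OR team IN ('sec', 'infra', 'net') → 198
ticket_id=41: age_days < 5 OR team IN ('sec', 'infra', 'net') → 93
ticket_id=42: age_days < 5 OR team IN ('sec', 'infra', 'net') → 141
ticket_id=43: age_days < 5 OR team IN ('sec', 'infra', 'net') → 75
ticket_id=44: age_days < 5 OR team IN ('sec', 'infra', 'net') → 27
ticket_id=45: age_days < 5 OR team IN ('sec', 'infra', 'net') → 144
ticket_id=46: age_days < 5 OR team IN ('sec', 'infra', 'net') → 183
ticket_id=47: age_days < 5 OR team IN ('sec', 'infra', 'net') → 51
ticket_id=48: age_days < 5 OR team IN ('sec', 'infra', 'net') → 12
ticket_id=49: age_days < 38 OR sla_hours <= 76 → 52
ticket_id=50: age_days < 5 OR team IN ('sec', 'infra', 'net') → 15
ticket_id=51: age_days < 5 OR team IN ('sec', 'infra', 'net') → 240
ticket_id=52: age_days < 5 OR team IN ('sec', 'infra', 'net') → 183
ticket_id=53: age_days < 5 OR team IN ('sec', 'infra', 'net') → 48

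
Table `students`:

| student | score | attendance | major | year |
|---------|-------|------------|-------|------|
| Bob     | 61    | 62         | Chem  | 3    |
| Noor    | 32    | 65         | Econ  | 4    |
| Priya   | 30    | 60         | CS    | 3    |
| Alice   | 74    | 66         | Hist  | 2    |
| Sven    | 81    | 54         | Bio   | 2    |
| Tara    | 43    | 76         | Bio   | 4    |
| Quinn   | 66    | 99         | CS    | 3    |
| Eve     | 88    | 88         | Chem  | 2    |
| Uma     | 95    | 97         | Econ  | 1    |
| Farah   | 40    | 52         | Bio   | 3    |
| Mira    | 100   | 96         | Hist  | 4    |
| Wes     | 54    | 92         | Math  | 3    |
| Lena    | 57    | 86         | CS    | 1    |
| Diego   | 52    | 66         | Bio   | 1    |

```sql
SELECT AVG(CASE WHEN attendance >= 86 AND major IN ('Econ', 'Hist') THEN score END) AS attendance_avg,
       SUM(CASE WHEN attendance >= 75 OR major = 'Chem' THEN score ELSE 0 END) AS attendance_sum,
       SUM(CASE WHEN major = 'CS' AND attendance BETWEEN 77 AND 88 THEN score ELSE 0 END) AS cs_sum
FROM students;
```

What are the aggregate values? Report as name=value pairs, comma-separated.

attendance_avg=97.5, attendance_sum=564, cs_sum=57

[attendance_avg: attendance >= 86 AND major IN ('Econ', 'Hist')]
student=Bob: ✗
student=Noor: ✗
student=Priya: ✗
student=Alice: ✗
student=Sven: ✗
student=Tara: ✗
student=Quinn: ✗
student=Eve: ✗
student=Uma: ✓ → 95
student=Farah: ✗
student=Mira: ✓ → 100
student=Wes: ✗
student=Lena: ✗
student=Diego: ✗
attendance_avg = (95 + 100) / 2 = 97.5
—
[attendance_sum: attendance >= 75 OR major = 'Chem']
student=Bob: ✓ → 61
student=Noor: ✗
student=Priya: ✗
student=Alice: ✗
student=Sven: ✗
student=Tara: ✓ → 43
student=Quinn: ✓ → 66
student=Eve: ✓ → 88
student=Uma: ✓ → 95
student=Farah: ✗
student=Mira: ✓ → 100
student=Wes: ✓ → 54
student=Lena: ✓ → 57
student=Diego: ✗
attendance_sum = 61 + 43 + 66 + 88 + 95 + 100 + 54 + 57 = 564
—
[cs_sum: major = 'CS' AND attendance BETWEEN 77 AND 88]
student=Bob: ✗
student=Noor: ✗
student=Priya: ✗
student=Alice: ✗
student=Sven: ✗
student=Tara: ✗
student=Quinn: ✗
student=Eve: ✗
student=Uma: ✗
student=Farah: ✗
student=Mira: ✗
student=Wes: ✗
student=Lena: ✓ → 57
student=Diego: ✗
cs_sum = 57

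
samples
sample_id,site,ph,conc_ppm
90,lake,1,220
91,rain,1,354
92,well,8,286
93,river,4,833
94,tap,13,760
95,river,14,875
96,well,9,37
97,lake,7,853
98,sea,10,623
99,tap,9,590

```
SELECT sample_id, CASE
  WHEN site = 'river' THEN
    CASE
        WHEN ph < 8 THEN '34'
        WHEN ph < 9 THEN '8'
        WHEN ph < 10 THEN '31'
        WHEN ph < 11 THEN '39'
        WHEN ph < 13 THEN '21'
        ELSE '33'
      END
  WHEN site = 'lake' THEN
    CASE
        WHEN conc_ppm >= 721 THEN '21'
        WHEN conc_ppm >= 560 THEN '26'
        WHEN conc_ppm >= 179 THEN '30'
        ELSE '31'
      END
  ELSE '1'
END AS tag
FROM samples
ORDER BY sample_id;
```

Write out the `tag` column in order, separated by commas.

30, 1, 1, 34, 1, 33, 1, 21, 1, 1

sample_id=90: site='lake' → inner[conc_ppm >= 179] → 30
sample_id=91: site='rain' → outer ELSE → 1
sample_id=92: site='well' → outer ELSE → 1
sample_id=93: site='river' → inner[ph < 8] → 34
sample_id=94: site='tap' → outer ELSE → 1
sample_id=95: site='river' → inner[ELSE] → 33
sample_id=96: site='well' → outer ELSE → 1
sample_id=97: site='lake' → inner[conc_ppm >= 721] → 21
sample_id=98: site='sea' → outer ELSE → 1
sample_id=99: site='tap' → outer ELSE → 1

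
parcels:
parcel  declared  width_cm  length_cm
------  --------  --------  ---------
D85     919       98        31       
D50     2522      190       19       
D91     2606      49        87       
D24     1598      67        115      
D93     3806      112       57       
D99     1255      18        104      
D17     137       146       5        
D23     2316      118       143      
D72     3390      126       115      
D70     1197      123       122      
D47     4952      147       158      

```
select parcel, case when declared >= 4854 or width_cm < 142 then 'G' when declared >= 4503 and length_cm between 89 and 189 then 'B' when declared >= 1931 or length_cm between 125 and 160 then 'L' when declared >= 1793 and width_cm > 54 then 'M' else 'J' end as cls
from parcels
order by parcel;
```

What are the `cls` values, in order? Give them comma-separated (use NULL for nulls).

J, G, G, G, L, G, G, G, G, G, G

parcel=D17: ELSE → J
parcel=D23: declared >= 4854 or width_cm < 142 → G
parcel=D24: declared >= 4854 or width_cm < 142 → G
parcel=D47: declared >= 4854 or width_cm < 142 → G
parcel=D50: declared >= 1931 or length_cm between 125 and 160 → L
parcel=D70: declared >= 4854 or width_cm < 142 → G
parcel=D72: declared >= 4854 or width_cm < 142 → G
parcel=D85: declared >= 4854 or width_cm < 142 → G
parcel=D91: declared >= 4854 or width_cm < 142 → G
parcel=D93: declared >= 4854 or width_cm < 142 → G
parcel=D99: declared >= 4854 or width_cm < 142 → G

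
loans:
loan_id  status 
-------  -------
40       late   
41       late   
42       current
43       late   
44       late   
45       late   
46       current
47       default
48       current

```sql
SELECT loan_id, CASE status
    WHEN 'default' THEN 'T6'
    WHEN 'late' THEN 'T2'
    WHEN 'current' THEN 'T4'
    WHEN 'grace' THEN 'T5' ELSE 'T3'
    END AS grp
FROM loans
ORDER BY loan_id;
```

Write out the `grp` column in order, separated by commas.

T2, T2, T4, T2, T2, T2, T4, T6, T4

loan_id=40: status='late' → T2
loan_id=41: status='late' → T2
loan_id=42: status='current' → T4
loan_id=43: status='late' → T2
loan_id=44: status='late' → T2
loan_id=45: status='late' → T2
loan_id=46: status='current' → T4
loan_id=47: status='default' → T6
loan_id=48: status='current' → T4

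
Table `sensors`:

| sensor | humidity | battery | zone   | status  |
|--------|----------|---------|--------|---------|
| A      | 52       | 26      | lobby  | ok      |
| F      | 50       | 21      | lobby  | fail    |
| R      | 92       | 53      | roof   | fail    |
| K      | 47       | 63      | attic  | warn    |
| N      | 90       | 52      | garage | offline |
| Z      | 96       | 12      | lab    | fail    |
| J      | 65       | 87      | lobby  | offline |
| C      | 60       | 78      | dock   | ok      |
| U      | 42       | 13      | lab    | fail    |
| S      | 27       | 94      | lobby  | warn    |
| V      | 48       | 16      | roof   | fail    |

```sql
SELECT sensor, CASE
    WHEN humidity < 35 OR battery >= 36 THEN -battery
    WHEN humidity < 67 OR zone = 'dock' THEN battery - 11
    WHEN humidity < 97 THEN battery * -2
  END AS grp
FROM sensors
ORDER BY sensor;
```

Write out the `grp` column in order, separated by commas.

15, -78, 10, -87, -63, -52, -53, -94, 2, 5, -24

sensor=A: humidity < 67 OR zone = 'dock' → 15
sensor=C: humidity < 35 OR battery >= 36 → -78
sensor=F: humidity < 67 OR zone = 'dock' → 10
sensor=J: humidity < 35 OR battery >= 36 → -87
sensor=K: humidity < 35 OR battery >= 36 → -63
sensor=N: humidity < 35 OR battery >= 36 → -52
sensor=R: humidity < 35 OR battery >= 36 → -53
sensor=S: humidity < 35 OR battery >= 36 → -94
sensor=U: humidity < 67 OR zone = 'dock' → 2
sensor=V: humidity < 67 OR zone = 'dock' → 5
sensor=Z: humidity < 97 → -24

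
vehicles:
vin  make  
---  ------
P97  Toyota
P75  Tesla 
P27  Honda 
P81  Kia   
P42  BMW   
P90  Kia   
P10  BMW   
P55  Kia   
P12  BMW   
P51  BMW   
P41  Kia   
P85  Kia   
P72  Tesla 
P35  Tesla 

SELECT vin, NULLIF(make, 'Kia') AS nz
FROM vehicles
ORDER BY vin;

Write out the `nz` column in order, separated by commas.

vin=P10: make=BMW vs Kia: differ → BMW
vin=P12: make=BMW vs Kia: differ → BMW
vin=P27: make=Honda vs Kia: differ → Honda
vin=P35: make=Tesla vs Kia: differ → Tesla
vin=P41: make=Kia vs Kia: equal → NULL
vin=P42: make=BMW vs Kia: differ → BMW
vin=P51: make=BMW vs Kia: differ → BMW
vin=P55: make=Kia vs Kia: equal → NULL
vin=P72: make=Tesla vs Kia: differ → Tesla
vin=P75: make=Tesla vs Kia: differ → Tesla
vin=P81: make=Kia vs Kia: equal → NULL
vin=P85: make=Kia vs Kia: equal → NULL
vin=P90: make=Kia vs Kia: equal → NULL
vin=P97: make=Toyota vs Kia: differ → Toyota

BMW, BMW, Honda, Tesla, NULL, BMW, BMW, NULL, Tesla, Tesla, NULL, NULL, NULL, Toyota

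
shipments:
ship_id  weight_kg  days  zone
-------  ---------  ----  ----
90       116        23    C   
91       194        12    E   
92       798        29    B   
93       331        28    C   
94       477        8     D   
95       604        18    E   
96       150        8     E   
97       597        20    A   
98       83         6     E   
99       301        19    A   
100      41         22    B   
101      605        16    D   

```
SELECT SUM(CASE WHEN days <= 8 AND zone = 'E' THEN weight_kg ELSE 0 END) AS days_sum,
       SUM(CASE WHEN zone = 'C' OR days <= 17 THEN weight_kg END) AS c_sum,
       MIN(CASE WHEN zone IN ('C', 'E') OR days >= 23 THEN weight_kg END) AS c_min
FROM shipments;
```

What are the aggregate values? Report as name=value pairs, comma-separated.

days_sum=233, c_sum=1956, c_min=83

[days_sum: days <= 8 AND zone = 'E']
ship_id=90: ✗
ship_id=91: ✗
ship_id=92: ✗
ship_id=93: ✗
ship_id=94: ✗
ship_id=95: ✗
ship_id=96: ✓ → 150
ship_id=97: ✗
ship_id=98: ✓ → 83
ship_id=99: ✗
ship_id=100: ✗
ship_id=101: ✗
days_sum = 150 + 83 = 233
—
[c_sum: zone = 'C' OR days <= 17]
ship_id=90: ✓ → 116
ship_id=91: ✓ → 194
ship_id=92: ✗
ship_id=93: ✓ → 331
ship_id=94: ✓ → 477
ship_id=95: ✗
ship_id=96: ✓ → 150
ship_id=97: ✗
ship_id=98: ✓ → 83
ship_id=99: ✗
ship_id=100: ✗
ship_id=101: ✓ → 605
c_sum = 116 + 194 + 331 + 477 + 150 + 83 + 605 = 1956
—
[c_min: zone IN ('C', 'E') OR days >= 23]
ship_id=90: ✓ → 116
ship_id=91: ✓ → 194
ship_id=92: ✓ → 798
ship_id=93: ✓ → 331
ship_id=94: ✗
ship_id=95: ✓ → 604
ship_id=96: ✓ → 150
ship_id=97: ✗
ship_id=98: ✓ → 83
ship_id=99: ✗
ship_id=100: ✗
ship_id=101: ✗
c_min = MIN(116, 194, 798, 331, 604, 150, 83) = 83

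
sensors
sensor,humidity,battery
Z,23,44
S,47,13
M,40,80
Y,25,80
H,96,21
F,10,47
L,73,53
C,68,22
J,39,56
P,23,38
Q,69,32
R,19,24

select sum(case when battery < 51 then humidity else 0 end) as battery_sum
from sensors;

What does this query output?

355

sensor=Z: ✓ → 23
sensor=S: ✓ → 47
sensor=M: ✗
sensor=Y: ✗
sensor=H: ✓ → 96
sensor=F: ✓ → 10
sensor=L: ✗
sensor=C: ✓ → 68
sensor=J: ✗
sensor=P: ✓ → 23
sensor=Q: ✓ → 69
sensor=R: ✓ → 19
battery_sum = 23 + 47 + 96 + 10 + 68 + 23 + 69 + 19 = 355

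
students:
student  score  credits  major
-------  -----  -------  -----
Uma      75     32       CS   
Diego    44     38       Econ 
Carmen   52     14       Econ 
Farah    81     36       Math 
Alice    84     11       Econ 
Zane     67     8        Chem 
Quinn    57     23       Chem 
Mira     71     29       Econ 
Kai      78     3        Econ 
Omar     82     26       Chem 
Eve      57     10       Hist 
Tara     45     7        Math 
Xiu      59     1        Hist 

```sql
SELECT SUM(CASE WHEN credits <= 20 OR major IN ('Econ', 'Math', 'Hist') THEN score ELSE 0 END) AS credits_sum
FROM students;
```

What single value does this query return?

638

student=Uma: ✗
student=Diego: ✓ → 44
student=Carmen: ✓ → 52
student=Farah: ✓ → 81
student=Alice: ✓ → 84
student=Zane: ✓ → 67
student=Quinn: ✗
student=Mira: ✓ → 71
student=Kai: ✓ → 78
student=Omar: ✗
student=Eve: ✓ → 57
student=Tara: ✓ → 45
student=Xiu: ✓ → 59
credits_sum = 44 + 52 + 81 + 84 + 67 + 71 + 78 + 57 + 45 + 59 = 638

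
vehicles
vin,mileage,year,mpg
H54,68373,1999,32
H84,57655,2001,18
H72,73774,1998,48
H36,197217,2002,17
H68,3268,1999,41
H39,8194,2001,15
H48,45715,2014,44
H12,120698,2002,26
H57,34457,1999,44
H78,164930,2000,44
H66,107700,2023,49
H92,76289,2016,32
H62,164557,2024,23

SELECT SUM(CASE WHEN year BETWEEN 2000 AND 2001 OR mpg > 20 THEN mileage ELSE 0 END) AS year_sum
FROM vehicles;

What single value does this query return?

925610

vin=H54: ✓ → 68373
vin=H84: ✓ → 57655
vin=H72: ✓ → 73774
vin=H36: ✗
vin=H68: ✓ → 3268
vin=H39: ✓ → 8194
vin=H48: ✓ → 45715
vin=H12: ✓ → 120698
vin=H57: ✓ → 34457
vin=H78: ✓ → 164930
vin=H66: ✓ → 107700
vin=H92: ✓ → 76289
vin=H62: ✓ → 164557
year_sum = 68373 + 57655 + 73774 + 3268 + 8194 + 45715 + 120698 + 34457 + 164930 + 107700 + 76289 + 164557 = 925610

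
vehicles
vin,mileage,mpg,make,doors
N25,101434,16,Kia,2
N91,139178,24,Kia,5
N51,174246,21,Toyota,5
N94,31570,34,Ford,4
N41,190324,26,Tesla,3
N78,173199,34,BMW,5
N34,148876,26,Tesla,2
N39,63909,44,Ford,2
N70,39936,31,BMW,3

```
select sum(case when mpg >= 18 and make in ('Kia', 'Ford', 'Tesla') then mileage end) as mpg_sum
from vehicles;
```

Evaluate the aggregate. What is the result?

vin=N25: ✗
vin=N91: ✓ → 139178
vin=N51: ✗
vin=N94: ✓ → 31570
vin=N41: ✓ → 190324
vin=N78: ✗
vin=N34: ✓ → 148876
vin=N39: ✓ → 63909
vin=N70: ✗
mpg_sum = 139178 + 31570 + 190324 + 148876 + 63909 = 573857

573857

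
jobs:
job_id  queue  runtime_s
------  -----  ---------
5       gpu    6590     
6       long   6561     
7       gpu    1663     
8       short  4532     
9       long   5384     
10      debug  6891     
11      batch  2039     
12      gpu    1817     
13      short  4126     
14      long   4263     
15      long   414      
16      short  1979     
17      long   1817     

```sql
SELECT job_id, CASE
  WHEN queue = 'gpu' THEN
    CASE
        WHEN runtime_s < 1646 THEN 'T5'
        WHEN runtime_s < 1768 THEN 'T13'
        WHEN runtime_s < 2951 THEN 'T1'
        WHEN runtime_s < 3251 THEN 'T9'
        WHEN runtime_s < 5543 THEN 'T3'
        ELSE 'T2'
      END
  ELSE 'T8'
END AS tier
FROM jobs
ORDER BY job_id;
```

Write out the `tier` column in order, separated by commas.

T2, T8, T13, T8, T8, T8, T8, T1, T8, T8, T8, T8, T8

job_id=5: queue='gpu' → inner[ELSE] → T2
job_id=6: queue='long' → outer ELSE → T8
job_id=7: queue='gpu' → inner[runtime_s < 1768] → T13
job_id=8: queue='short' → outer ELSE → T8
job_id=9: queue='long' → outer ELSE → T8
job_id=10: queue='debug' → outer ELSE → T8
job_id=11: queue='batch' → outer ELSE → T8
job_id=12: queue='gpu' → inner[runtime_s < 2951] → T1
job_id=13: queue='short' → outer ELSE → T8
job_id=14: queue='long' → outer ELSE → T8
job_id=15: queue='long' → outer ELSE → T8
job_id=16: queue='short' → outer ELSE → T8
job_id=17: queue='long' → outer ELSE → T8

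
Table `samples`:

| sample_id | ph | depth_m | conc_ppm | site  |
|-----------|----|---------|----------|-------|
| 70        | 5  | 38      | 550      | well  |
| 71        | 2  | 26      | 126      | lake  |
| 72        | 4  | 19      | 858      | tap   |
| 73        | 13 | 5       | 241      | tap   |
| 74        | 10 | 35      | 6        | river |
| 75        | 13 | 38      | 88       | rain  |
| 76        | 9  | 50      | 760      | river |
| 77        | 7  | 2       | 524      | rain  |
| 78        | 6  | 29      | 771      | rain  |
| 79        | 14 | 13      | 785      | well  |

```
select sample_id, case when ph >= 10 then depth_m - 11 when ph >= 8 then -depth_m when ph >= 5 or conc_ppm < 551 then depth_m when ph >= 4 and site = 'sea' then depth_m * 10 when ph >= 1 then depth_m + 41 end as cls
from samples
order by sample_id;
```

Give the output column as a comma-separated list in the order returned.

38, 26, 60, -6, 24, 27, -50, 2, 29, 2

sample_id=70: ph >= 5 or conc_ppm < 551 → 38
sample_id=71: ph >= 5 or conc_ppm < 551 → 26
sample_id=72: ph >= 1 → 60
sample_id=73: ph >= 10 → -6
sample_id=74: ph >= 10 → 24
sample_id=75: ph >= 10 → 27
sample_id=76: ph >= 8 → -50
sample_id=77: ph >= 5 or conc_ppm < 551 → 2
sample_id=78: ph >= 5 or conc_ppm < 551 → 29
sample_id=79: ph >= 10 → 2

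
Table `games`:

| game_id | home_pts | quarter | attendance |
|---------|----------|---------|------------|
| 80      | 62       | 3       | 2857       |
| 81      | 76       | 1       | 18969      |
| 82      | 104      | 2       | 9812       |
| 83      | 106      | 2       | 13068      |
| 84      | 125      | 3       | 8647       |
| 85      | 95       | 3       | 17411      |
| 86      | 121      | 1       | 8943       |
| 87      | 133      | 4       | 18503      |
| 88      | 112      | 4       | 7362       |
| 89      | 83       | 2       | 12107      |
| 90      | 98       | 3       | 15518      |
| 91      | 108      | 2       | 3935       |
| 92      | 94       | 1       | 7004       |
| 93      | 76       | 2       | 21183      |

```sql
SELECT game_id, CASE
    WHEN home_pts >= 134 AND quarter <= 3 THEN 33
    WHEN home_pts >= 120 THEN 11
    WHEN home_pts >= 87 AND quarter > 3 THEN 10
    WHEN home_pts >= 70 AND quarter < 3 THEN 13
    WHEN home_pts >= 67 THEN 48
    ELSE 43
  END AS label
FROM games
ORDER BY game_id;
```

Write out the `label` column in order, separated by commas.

game_id=80: ELSE → 43
game_id=81: home_pts >= 70 AND quarter < 3 → 13
game_id=82: home_pts >= 70 AND quarter < 3 → 13
game_id=83: home_pts >= 70 AND quarter < 3 → 13
game_id=84: home_pts >= 120 → 11
game_id=85: home_pts >= 67 → 48
game_id=86: home_pts >= 120 → 11
game_id=87: home_pts >= 120 → 11
game_id=88: home_pts >= 87 AND quarter > 3 → 10
game_id=89: home_pts >= 70 AND quarter < 3 → 13
game_id=90: home_pts >= 67 → 48
game_id=91: home_pts >= 70 AND quarter < 3 → 13
game_id=92: home_pts >= 70 AND quarter < 3 → 13
game_id=93: home_pts >= 70 AND quarter < 3 → 13

43, 13, 13, 13, 11, 48, 11, 11, 10, 13, 48, 13, 13, 13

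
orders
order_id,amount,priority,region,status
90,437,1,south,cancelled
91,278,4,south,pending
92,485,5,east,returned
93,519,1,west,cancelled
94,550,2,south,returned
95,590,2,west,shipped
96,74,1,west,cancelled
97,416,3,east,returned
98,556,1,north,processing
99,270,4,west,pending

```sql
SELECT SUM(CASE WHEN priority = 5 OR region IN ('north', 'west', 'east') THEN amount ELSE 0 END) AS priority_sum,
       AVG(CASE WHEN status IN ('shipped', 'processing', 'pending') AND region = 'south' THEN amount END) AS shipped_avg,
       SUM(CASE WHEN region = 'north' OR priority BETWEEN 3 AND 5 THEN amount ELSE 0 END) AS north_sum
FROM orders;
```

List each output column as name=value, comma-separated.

[priority_sum: priority = 5 OR region IN ('north', 'west', 'east')]
order_id=90: ✗
order_id=91: ✗
order_id=92: ✓ → 485
order_id=93: ✓ → 519
order_id=94: ✗
order_id=95: ✓ → 590
order_id=96: ✓ → 74
order_id=97: ✓ → 416
order_id=98: ✓ → 556
order_id=99: ✓ → 270
priority_sum = 485 + 519 + 590 + 74 + 416 + 556 + 270 = 2910
—
[shipped_avg: status IN ('shipped', 'processing', 'pending') AND region = 'south']
order_id=90: ✗
order_id=91: ✓ → 278
order_id=92: ✗
order_id=93: ✗
order_id=94: ✗
order_id=95: ✗
order_id=96: ✗
order_id=97: ✗
order_id=98: ✗
order_id=99: ✗
shipped_avg = 278
—
[north_sum: region = 'north' OR priority BETWEEN 3 AND 5]
order_id=90: ✗
order_id=91: ✓ → 278
order_id=92: ✓ → 485
order_id=93: ✗
order_id=94: ✗
order_id=95: ✗
order_id=96: ✗
order_id=97: ✓ → 416
order_id=98: ✓ → 556
order_id=99: ✓ → 270
north_sum = 278 + 485 + 416 + 556 + 270 = 2005

priority_sum=2910, shipped_avg=278, north_sum=2005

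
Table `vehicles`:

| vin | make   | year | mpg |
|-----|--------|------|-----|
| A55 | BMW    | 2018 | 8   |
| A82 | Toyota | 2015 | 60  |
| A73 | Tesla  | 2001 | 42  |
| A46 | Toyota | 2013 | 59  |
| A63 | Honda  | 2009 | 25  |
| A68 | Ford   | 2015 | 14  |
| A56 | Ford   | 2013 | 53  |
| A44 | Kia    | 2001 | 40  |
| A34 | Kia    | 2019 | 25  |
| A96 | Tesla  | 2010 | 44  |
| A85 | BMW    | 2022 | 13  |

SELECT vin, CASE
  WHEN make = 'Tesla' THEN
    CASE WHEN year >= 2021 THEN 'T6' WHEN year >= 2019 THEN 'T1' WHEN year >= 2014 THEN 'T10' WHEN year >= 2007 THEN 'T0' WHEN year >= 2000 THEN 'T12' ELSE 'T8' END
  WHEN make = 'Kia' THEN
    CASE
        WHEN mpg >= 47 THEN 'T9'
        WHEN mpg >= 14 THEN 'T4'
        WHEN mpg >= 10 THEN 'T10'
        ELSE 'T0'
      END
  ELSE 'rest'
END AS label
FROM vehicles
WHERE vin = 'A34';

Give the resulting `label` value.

T4

vin = A34: make=Kia, year=2019, mpg=25.
make='Kia' → inner[mpg >= 14] → T4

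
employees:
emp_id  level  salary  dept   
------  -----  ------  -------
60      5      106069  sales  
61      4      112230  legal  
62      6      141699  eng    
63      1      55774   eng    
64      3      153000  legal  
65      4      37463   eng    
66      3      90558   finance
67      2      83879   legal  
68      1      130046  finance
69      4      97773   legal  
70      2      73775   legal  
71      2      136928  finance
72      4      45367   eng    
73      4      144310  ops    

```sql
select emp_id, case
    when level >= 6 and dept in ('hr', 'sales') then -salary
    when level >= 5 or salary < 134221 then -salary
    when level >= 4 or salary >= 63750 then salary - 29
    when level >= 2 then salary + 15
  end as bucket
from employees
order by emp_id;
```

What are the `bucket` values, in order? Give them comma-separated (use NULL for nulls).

emp_id=60: level >= 5 or salary < 134221 → -106069
emp_id=61: level >= 5 or salary < 134221 → -112230
emp_id=62: level >= 5 or salary < 134221 → -141699
emp_id=63: level >= 5 or salary < 134221 → -55774
emp_id=64: level >= 4 or salary >= 63750 → 152971
emp_id=65: level >= 5 or salary < 134221 → -37463
emp_id=66: level >= 5 or salary < 134221 → -90558
emp_id=67: level >= 5 or salary < 134221 → -83879
emp_id=68: level >= 5 or salary < 134221 → -130046
emp_id=69: level >= 5 or salary < 134221 → -97773
emp_id=70: level >= 5 or salary < 134221 → -73775
emp_id=71: level >= 4 or salary >= 63750 → 136899
emp_id=72: level >= 5 or salary < 134221 → -45367
emp_id=73: level >= 4 or salary >= 63750 → 144281

-106069, -112230, -141699, -55774, 152971, -37463, -90558, -83879, -130046, -97773, -73775, 136899, -45367, 144281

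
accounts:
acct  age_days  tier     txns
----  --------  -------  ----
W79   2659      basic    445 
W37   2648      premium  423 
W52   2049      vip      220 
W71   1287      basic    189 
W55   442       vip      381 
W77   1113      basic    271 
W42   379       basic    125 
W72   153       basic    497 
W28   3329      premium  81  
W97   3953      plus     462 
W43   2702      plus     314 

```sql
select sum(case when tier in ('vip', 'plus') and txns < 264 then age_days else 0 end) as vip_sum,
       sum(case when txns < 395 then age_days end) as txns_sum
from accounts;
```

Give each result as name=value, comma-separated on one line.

vip_sum=2049, txns_sum=11301

[vip_sum: tier in ('vip', 'plus') and txns < 264]
acct=W79: ✗
acct=W37: ✗
acct=W52: ✓ → 2049
acct=W71: ✗
acct=W55: ✗
acct=W77: ✗
acct=W42: ✗
acct=W72: ✗
acct=W28: ✗
acct=W97: ✗
acct=W43: ✗
vip_sum = 2049
—
[txns_sum: txns < 395]
acct=W79: ✗
acct=W37: ✗
acct=W52: ✓ → 2049
acct=W71: ✓ → 1287
acct=W55: ✓ → 442
acct=W77: ✓ → 1113
acct=W42: ✓ → 379
acct=W72: ✗
acct=W28: ✓ → 3329
acct=W97: ✗
acct=W43: ✓ → 2702
txns_sum = 2049 + 1287 + 442 + 1113 + 379 + 3329 + 2702 = 11301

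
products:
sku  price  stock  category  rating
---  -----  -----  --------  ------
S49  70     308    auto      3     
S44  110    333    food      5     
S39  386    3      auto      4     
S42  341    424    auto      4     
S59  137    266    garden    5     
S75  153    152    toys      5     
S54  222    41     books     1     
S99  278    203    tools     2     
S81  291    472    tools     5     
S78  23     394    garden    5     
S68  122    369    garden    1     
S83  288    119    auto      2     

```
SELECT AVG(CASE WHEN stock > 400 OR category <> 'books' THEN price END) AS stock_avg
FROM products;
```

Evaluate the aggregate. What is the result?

sku=S49: ✓ → 70
sku=S44: ✓ → 110
sku=S39: ✓ → 386
sku=S42: ✓ → 341
sku=S59: ✓ → 137
sku=S75: ✓ → 153
sku=S54: ✗
sku=S99: ✓ → 278
sku=S81: ✓ → 291
sku=S78: ✓ → 23
sku=S68: ✓ → 122
sku=S83: ✓ → 288
stock_avg = (70 + 110 + 386 + 341 + 137 + 153 + 278 + 291 + 23 + 122 + 288) / 11 = 199.9090909091

199.9090909091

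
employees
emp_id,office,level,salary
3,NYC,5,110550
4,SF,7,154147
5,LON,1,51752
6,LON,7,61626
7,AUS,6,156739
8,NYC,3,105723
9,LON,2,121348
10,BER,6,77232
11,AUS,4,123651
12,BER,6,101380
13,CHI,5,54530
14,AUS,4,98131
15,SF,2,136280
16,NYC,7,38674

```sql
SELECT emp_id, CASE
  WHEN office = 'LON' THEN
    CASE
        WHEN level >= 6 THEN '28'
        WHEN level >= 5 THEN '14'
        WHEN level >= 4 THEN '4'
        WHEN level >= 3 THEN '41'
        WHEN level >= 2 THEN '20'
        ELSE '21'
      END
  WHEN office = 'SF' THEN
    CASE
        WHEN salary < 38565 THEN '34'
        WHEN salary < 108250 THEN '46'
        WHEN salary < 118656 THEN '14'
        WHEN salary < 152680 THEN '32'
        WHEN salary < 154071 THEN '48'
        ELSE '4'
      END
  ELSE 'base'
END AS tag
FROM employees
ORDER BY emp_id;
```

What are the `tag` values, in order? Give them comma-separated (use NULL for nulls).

emp_id=3: office='NYC' → outer ELSE → base
emp_id=4: office='SF' → inner[ELSE] → 4
emp_id=5: office='LON' → inner[ELSE] → 21
emp_id=6: office='LON' → inner[level >= 6] → 28
emp_id=7: office='AUS' → outer ELSE → base
emp_id=8: office='NYC' → outer ELSE → base
emp_id=9: office='LON' → inner[level >= 2] → 20
emp_id=10: office='BER' → outer ELSE → base
emp_id=11: office='AUS' → outer ELSE → base
emp_id=12: office='BER' → outer ELSE → base
emp_id=13: office='CHI' → outer ELSE → base
emp_id=14: office='AUS' → outer ELSE → base
emp_id=15: office='SF' → inner[salary < 152680] → 32
emp_id=16: office='NYC' → outer ELSE → base

base, 4, 21, 28, base, base, 20, base, base, base, base, base, 32, base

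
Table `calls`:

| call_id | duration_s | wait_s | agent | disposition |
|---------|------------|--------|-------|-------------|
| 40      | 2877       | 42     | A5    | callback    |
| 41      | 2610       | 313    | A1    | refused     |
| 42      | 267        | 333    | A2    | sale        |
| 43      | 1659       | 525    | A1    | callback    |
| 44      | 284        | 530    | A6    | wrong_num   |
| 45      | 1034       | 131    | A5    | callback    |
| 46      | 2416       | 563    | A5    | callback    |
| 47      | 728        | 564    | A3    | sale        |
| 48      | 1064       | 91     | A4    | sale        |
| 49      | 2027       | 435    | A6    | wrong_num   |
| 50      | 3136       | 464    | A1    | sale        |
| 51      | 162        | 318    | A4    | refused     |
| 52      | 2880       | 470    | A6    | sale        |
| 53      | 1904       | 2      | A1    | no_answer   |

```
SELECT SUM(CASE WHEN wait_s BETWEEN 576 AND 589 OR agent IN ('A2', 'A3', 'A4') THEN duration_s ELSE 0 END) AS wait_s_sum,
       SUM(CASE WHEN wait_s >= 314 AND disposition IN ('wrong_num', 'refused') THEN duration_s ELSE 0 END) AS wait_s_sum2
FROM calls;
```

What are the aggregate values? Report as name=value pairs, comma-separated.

[wait_s_sum: wait_s BETWEEN 576 AND 589 OR agent IN ('A2', 'A3', 'A4')]
call_id=40: ✗
call_id=41: ✗
call_id=42: ✓ → 267
call_id=43: ✗
call_id=44: ✗
call_id=45: ✗
call_id=46: ✗
call_id=47: ✓ → 728
call_id=48: ✓ → 1064
call_id=49: ✗
call_id=50: ✗
call_id=51: ✓ → 162
call_id=52: ✗
call_id=53: ✗
wait_s_sum = 267 + 728 + 1064 + 162 = 2221
—
[wait_s_sum2: wait_s >= 314 AND disposition IN ('wrong_num', 'refused')]
call_id=40: ✗
call_id=41: ✗
call_id=42: ✗
call_id=43: ✗
call_id=44: ✓ → 284
call_id=45: ✗
call_id=46: ✗
call_id=47: ✗
call_id=48: ✗
call_id=49: ✓ → 2027
call_id=50: ✗
call_id=51: ✓ → 162
call_id=52: ✗
call_id=53: ✗
wait_s_sum2 = 284 + 2027 + 162 = 2473

wait_s_sum=2221, wait_s_sum2=2473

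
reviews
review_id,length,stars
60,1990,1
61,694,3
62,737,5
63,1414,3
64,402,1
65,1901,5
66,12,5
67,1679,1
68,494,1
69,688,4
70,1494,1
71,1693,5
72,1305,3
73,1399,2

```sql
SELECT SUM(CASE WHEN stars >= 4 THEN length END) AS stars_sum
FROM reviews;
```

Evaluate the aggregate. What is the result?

5031

review_id=60: ✗
review_id=61: ✗
review_id=62: ✓ → 737
review_id=63: ✗
review_id=64: ✗
review_id=65: ✓ → 1901
review_id=66: ✓ → 12
review_id=67: ✗
review_id=68: ✗
review_id=69: ✓ → 688
review_id=70: ✗
review_id=71: ✓ → 1693
review_id=72: ✗
review_id=73: ✗
stars_sum = 737 + 1901 + 12 + 688 + 1693 = 5031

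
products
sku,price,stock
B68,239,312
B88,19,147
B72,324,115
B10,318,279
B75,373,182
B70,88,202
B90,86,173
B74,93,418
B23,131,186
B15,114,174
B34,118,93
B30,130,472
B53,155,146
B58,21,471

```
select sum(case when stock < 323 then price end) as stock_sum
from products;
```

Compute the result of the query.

sku=B68: ✓ → 239
sku=B88: ✓ → 19
sku=B72: ✓ → 324
sku=B10: ✓ → 318
sku=B75: ✓ → 373
sku=B70: ✓ → 88
sku=B90: ✓ → 86
sku=B74: ✗
sku=B23: ✓ → 131
sku=B15: ✓ → 114
sku=B34: ✓ → 118
sku=B30: ✗
sku=B53: ✓ → 155
sku=B58: ✗
stock_sum = 239 + 19 + 324 + 318 + 373 + 88 + 86 + 131 + 114 + 118 + 155 = 1965

1965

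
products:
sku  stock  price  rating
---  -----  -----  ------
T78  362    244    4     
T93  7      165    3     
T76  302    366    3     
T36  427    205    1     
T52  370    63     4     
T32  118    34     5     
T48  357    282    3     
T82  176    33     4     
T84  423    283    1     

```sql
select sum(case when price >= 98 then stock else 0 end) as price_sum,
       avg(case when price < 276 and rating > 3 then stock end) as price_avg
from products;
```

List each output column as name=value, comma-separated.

price_sum=1878, price_avg=256.5

[price_sum: price >= 98]
sku=T78: ✓ → 362
sku=T93: ✓ → 7
sku=T76: ✓ → 302
sku=T36: ✓ → 427
sku=T52: ✗
sku=T32: ✗
sku=T48: ✓ → 357
sku=T82: ✗
sku=T84: ✓ → 423
price_sum = 362 + 7 + 302 + 427 + 357 + 423 = 1878
—
[price_avg: price < 276 and rating > 3]
sku=T78: ✓ → 362
sku=T93: ✗
sku=T76: ✗
sku=T36: ✗
sku=T52: ✓ → 370
sku=T32: ✓ → 118
sku=T48: ✗
sku=T82: ✓ → 176
sku=T84: ✗
price_avg = (362 + 370 + 118 + 176) / 4 = 256.5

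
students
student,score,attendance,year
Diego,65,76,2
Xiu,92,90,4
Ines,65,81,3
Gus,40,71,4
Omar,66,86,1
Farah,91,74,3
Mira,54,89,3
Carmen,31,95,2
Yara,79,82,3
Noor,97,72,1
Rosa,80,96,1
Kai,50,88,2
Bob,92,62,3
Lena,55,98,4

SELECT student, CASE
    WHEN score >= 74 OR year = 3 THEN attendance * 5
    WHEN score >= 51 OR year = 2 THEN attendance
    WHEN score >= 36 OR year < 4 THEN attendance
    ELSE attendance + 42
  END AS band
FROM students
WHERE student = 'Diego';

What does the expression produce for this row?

student = Diego: score=65, attendance=76, year=2.
score >= 74 OR year = 3 → false
score >= 51 OR year = 2 → true → 76

76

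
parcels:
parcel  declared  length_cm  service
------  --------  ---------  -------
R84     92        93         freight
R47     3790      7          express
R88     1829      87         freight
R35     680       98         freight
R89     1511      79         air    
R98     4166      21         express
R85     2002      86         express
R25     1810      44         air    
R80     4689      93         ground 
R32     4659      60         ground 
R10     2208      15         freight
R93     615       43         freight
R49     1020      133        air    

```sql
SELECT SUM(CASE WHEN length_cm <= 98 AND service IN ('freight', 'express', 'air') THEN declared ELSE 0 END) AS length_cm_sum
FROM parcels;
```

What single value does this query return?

parcel=R84: ✓ → 92
parcel=R47: ✓ → 3790
parcel=R88: ✓ → 1829
parcel=R35: ✓ → 680
parcel=R89: ✓ → 1511
parcel=R98: ✓ → 4166
parcel=R85: ✓ → 2002
parcel=R25: ✓ → 1810
parcel=R80: ✗
parcel=R32: ✗
parcel=R10: ✓ → 2208
parcel=R93: ✓ → 615
parcel=R49: ✗
length_cm_sum = 92 + 3790 + 1829 + 680 + 1511 + 4166 + 2002 + 1810 + 2208 + 615 = 18703

18703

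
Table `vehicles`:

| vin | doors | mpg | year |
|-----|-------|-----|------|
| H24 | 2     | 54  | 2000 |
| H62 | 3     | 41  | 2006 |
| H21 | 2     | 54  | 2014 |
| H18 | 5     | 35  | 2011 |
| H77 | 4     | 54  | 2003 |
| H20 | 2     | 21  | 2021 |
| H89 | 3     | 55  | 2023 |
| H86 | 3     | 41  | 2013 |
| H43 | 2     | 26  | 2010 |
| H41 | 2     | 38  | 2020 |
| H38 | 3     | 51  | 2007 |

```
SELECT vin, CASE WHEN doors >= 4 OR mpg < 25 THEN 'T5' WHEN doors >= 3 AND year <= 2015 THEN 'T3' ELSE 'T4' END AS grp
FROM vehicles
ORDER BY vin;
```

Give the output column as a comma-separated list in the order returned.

vin=H18: doors >= 4 OR mpg < 25 → T5
vin=H20: doors >= 4 OR mpg < 25 → T5
vin=H21: ELSE → T4
vin=H24: ELSE → T4
vin=H38: doors >= 3 AND year <= 2015 → T3
vin=H41: ELSE → T4
vin=H43: ELSE → T4
vin=H62: doors >= 3 AND year <= 2015 → T3
vin=H77: doors >= 4 OR mpg < 25 → T5
vin=H86: doors >= 3 AND year <= 2015 → T3
vin=H89: ELSE → T4

T5, T5, T4, T4, T3, T4, T4, T3, T5, T3, T4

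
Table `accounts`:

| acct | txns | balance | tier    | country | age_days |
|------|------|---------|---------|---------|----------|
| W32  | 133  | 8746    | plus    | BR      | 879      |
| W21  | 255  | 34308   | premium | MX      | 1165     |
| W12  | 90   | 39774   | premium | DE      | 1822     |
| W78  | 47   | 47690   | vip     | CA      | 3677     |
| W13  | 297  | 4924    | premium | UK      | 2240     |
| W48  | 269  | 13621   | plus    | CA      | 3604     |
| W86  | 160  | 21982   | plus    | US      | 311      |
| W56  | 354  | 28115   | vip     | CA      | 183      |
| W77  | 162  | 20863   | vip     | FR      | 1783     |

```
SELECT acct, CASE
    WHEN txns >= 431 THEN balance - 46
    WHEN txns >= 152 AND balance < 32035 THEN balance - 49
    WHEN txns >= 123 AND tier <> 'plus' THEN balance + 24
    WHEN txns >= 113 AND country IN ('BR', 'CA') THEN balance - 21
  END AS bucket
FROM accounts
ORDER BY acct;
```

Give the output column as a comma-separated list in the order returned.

acct=W12: (no match → NULL) → NULL
acct=W13: txns >= 152 AND balance < 32035 → 4875
acct=W21: txns >= 123 AND tier <> 'plus' → 34332
acct=W32: txns >= 113 AND country IN ('BR', 'CA') → 8725
acct=W48: txns >= 152 AND balance < 32035 → 13572
acct=W56: txns >= 152 AND balance < 32035 → 28066
acct=W77: txns >= 152 AND balance < 32035 → 20814
acct=W78: (no match → NULL) → NULL
acct=W86: txns >= 152 AND balance < 32035 → 21933

NULL, 4875, 34332, 8725, 13572, 28066, 20814, NULL, 21933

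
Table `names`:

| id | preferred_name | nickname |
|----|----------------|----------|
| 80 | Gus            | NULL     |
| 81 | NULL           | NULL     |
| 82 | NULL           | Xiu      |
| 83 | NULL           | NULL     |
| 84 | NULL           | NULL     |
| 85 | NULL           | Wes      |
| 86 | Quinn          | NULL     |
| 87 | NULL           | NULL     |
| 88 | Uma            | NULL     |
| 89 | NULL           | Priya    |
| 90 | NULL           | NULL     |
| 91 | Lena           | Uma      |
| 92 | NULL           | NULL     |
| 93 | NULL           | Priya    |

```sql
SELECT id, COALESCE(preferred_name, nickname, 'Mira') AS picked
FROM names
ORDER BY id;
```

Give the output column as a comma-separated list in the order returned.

Gus, Mira, Xiu, Mira, Mira, Wes, Quinn, Mira, Uma, Priya, Mira, Lena, Mira, Priya

id=80: preferred_name=Gus → Gus
id=81: preferred_name=NULL, nickname=NULL, → literal Mira → Mira
id=82: preferred_name=NULL, nickname=Xiu → Xiu
id=83: preferred_name=NULL, nickname=NULL, → literal Mira → Mira
id=84: preferred_name=NULL, nickname=NULL, → literal Mira → Mira
id=85: preferred_name=NULL, nickname=Wes → Wes
id=86: preferred_name=Quinn → Quinn
id=87: preferred_name=NULL, nickname=NULL, → literal Mira → Mira
id=88: preferred_name=Uma → Uma
id=89: preferred_name=NULL, nickname=Priya → Priya
id=90: preferred_name=NULL, nickname=NULL, → literal Mira → Mira
id=91: preferred_name=Lena → Lena
id=92: preferred_name=NULL, nickname=NULL, → literal Mira → Mira
id=93: preferred_name=NULL, nickname=Priya → Priya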